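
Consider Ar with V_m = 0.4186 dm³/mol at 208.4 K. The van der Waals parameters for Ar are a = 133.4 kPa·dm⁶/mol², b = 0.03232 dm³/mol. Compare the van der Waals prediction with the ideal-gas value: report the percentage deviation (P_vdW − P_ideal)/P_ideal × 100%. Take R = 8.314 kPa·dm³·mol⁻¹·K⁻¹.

Ideal: P_ideal = RT/V_m = (8.314)(208.4)/0.4186 = 4139.12 kPa
vdW: P = RT/(V_m − b) − a/V_m² = 1732.64/0.386280 − 133.4/0.175226 = 4485.45 − 761.303 = 3724.15 kPa
% deviation = (3724.15 − 4139.12)/4139.12 × 100% = -10.03%

-10.03 %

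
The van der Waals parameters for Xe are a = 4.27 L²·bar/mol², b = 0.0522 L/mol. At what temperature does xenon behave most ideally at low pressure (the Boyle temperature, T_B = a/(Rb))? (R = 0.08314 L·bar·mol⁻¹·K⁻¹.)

For a van der Waals gas the second virial coefficient B₂ = b − a/(RT) vanishes at T_B = a/(Rb).
T_B = 4.27/(0.08314×0.0522) = 4.27/0.0043399 = 983.9 K

T_B ≈ 983.9 K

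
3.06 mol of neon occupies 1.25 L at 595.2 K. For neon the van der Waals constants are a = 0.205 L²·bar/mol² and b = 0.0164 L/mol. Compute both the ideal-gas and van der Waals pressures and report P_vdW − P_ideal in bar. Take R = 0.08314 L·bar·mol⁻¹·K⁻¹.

Ideal: P_ideal = nRT/V = (3.06)(0.08314)(595.2)/1.25 = 121.139 bar
vdW: P = nRT/(V − nb) − a n²/V² = 151.424/1.19982 − 1.91954/1.56250 = 126.206 − 1.22851 = 124.977 bar
ΔP = 124.977 − 121.139 = 3.84 bar

ΔP ≈ 3.84 bar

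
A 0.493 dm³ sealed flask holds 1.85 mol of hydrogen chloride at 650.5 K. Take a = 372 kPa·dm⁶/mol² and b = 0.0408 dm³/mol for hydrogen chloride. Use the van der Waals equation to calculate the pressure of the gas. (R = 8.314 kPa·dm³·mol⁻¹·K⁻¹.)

P ≈ 18725 kPa

P = nRT/(V − nb) − a n²/V²
nRT/(V − nb) = (1.85)(8.314)(650.5)/(0.493 − 1.85×0.0408) = 10005/0.41752 = 23963 kPa
a n²/V² = (372)(1.85)²/(0.493)² = 5238.3 kPa
P = 23963 − 5238.3 = 18725 kPa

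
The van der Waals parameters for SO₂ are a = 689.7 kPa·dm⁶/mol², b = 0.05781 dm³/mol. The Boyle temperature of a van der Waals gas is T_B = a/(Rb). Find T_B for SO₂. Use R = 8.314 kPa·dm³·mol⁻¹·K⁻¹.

T_B ≈ 1435 K

For a van der Waals gas the second virial coefficient B₂ = b − a/(RT) vanishes at T_B = a/(Rb).
T_B = 689.7/(8.314×0.05781) = 689.7/0.48063 = 1435 K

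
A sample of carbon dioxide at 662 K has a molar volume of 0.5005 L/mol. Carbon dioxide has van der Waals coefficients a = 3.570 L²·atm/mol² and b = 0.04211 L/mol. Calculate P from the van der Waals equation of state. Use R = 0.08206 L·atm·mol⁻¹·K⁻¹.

P = RT/(V_m − b) − a/V_m²
RT/(V_m − b) = (0.08206)(662)/(0.5005 − 0.04211) = 54.324/0.45839 = 118.51 atm
a/V_m² = 3.570/(0.5005)² = 14.251 atm
P = 118.51 − 14.251 = 104.3 atm

P ≈ 104.3 atm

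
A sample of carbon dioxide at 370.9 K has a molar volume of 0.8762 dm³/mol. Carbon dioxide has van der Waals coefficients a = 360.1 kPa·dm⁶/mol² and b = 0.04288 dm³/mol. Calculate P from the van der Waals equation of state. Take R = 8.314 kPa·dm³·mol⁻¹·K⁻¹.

P ≈ 3231 kPa

P = RT/(V_m − b) − a/V_m²
RT/(V_m − b) = (8.314)(370.9)/(0.8762 − 0.04288) = 3083.7/0.83332 = 3700.5 kPa
a/V_m² = 360.1/(0.8762)² = 469.05 kPa
P = 3700.5 − 469.05 = 3231 kPa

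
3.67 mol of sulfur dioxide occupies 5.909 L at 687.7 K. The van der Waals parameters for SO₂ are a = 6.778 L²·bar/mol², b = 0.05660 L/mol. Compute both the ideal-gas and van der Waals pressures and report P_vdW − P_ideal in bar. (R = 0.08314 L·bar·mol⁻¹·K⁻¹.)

Ideal: P_ideal = nRT/V = (3.67)(0.08314)(687.7)/5.909 = 35.5109 bar
vdW: P = nRT/(V − nb) − a n²/V² = 209.834/5.70128 − 91.2922/34.9163 = 36.8047 − 2.61460 = 34.1901 bar
ΔP = 34.1901 − 35.5109 = -1.321 bar

ΔP ≈ -1.321 bar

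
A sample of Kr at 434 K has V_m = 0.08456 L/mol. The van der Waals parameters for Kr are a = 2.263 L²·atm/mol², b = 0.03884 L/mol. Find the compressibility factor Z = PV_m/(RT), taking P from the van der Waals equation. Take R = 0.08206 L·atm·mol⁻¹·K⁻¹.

P = RT/(V_m − b) − a/V_m² = (0.08206)(434)/(0.08456 − 0.03884) − 2.263/(0.08456)²
  = 35.614/0.045720 − 316.49 = 778.96 − 316.49 = 462.47 atm
Z = PV_m/(RT) = (462.47)(0.08456)/((0.08206)(434)) = 39.106/35.614 = 1.098

Z ≈ 1.098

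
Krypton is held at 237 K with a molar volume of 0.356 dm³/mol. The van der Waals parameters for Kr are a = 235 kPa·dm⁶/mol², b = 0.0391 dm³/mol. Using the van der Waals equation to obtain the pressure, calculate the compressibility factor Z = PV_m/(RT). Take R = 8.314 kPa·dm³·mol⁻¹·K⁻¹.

P = RT/(V_m − b) − a/V_m² = (8.314)(237)/(0.356 − 0.0391) − 235/(0.356)²
  = 1970.4/0.31690 − 1854.2 = 6217.7 − 1854.2 = 4363.5 kPa
Z = PV_m/(RT) = (4363.5)(0.356)/((8.314)(237)) = 1553.4/1970.4 = 0.7884

Z ≈ 0.7884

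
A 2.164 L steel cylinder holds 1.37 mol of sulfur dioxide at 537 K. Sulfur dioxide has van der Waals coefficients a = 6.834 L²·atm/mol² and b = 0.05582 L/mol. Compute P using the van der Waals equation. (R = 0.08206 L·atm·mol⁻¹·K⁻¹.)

P = nRT/(V − nb) − a n²/V²
nRT/(V − nb) = (1.37)(0.08206)(537)/(2.164 − 1.37×0.05582) = 60.371/2.0875 = 28.920 atm
a n²/V² = (6.834)(1.37)²/(2.164)² = 2.7391 atm
P = 28.920 − 2.7391 = 26.18 atm

P ≈ 26.18 atm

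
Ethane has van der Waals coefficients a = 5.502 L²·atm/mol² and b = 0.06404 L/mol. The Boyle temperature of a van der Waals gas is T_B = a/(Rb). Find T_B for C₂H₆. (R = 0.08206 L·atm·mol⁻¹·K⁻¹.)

For a van der Waals gas the second virial coefficient B₂ = b − a/(RT) vanishes at T_B = a/(Rb).
T_B = 5.502/(0.08206×0.06404) = 5.502/0.0052551 = 1047 K

T_B ≈ 1047 K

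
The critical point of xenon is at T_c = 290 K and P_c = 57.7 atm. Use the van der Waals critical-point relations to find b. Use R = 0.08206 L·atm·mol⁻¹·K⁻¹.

b ≈ 0.05155 L/mol

From T_c = 8a/(27Rb) and P_c = a/(27b²): b = R T_c/(8 P_c).
b = (0.08206)(290)/(8×57.7) = 23.797/461.60 = 0.05155 L/mol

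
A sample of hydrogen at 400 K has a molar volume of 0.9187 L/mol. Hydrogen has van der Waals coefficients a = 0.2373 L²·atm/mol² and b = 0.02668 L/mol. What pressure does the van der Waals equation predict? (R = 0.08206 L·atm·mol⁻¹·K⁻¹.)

P ≈ 36.52 atm

P = RT/(V_m − b) − a/V_m²
RT/(V_m − b) = (0.08206)(400)/(0.9187 − 0.02668) = 32.824/0.89202 = 36.797 atm
a/V_m² = 0.2373/(0.9187)² = 0.28116 atm
P = 36.797 − 0.28116 = 36.52 atm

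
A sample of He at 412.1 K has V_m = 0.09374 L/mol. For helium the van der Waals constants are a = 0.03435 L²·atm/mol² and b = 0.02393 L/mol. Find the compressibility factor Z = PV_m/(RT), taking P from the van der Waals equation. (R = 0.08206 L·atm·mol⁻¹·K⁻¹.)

Z ≈ 1.332

P = RT/(V_m − b) − a/V_m² = (0.08206)(412.1)/(0.09374 − 0.02393) − 0.03435/(0.09374)²
  = 33.817/0.069810 − 3.9091 = 484.41 − 3.9091 = 480.50 atm
Z = PV_m/(RT) = (480.50)(0.09374)/((0.08206)(412.1)) = 45.042/33.817 = 1.332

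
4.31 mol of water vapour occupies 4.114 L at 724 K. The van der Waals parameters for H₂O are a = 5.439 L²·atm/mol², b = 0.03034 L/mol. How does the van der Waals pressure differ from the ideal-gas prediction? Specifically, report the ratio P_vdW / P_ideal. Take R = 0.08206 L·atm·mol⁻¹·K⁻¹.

Ideal: P_ideal = nRT/V = (4.31)(0.08206)(724)/4.114 = 62.2419 atm
vdW: P = nRT/(V − nb) − a n²/V² = 256.063/3.98323 − 101.035/16.9250 = 64.2853 − 5.96957 = 58.3157 atm
Ratio = 58.3157/62.2419 = 0.9369

P_vdW / P_ideal ≈ 0.9369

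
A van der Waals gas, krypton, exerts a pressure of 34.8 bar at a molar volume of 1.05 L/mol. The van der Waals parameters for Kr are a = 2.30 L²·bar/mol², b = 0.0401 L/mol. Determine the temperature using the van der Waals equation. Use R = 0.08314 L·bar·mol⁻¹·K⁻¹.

T ≈ 448.1 K

T = (P + a/V_m²)(V_m − b)/R
P + a/V_m² = 34.8 + 2.30/(1.05)² = 36.886 bar
V_m − b = 1.05 − 0.0401 = 1.0099 L/mol
T = (36.886)(1.0099)/0.08314 = 448.1 K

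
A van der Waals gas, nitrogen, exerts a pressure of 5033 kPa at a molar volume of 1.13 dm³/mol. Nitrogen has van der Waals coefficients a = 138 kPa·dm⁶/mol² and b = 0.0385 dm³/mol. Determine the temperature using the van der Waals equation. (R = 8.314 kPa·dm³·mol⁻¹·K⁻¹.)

T = (P + a/V_m²)(V_m − b)/R
P + a/V_m² = 5033 + 138/(1.13)² = 5141.1 kPa
V_m − b = 1.13 − 0.0385 = 1.0915 dm³/mol
T = (5141.1)(1.0915)/8.314 = 674.9 K

T ≈ 674.9 K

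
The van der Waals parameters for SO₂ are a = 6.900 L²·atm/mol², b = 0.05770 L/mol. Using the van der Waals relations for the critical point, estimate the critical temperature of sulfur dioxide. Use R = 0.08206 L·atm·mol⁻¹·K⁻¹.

For a van der Waals gas, T_c = 8a/(27Rb).
T_c = 8×6.900/(27×0.08206×0.05770) = 55.200/0.12784 = 431.8 K

T_c ≈ 431.8 K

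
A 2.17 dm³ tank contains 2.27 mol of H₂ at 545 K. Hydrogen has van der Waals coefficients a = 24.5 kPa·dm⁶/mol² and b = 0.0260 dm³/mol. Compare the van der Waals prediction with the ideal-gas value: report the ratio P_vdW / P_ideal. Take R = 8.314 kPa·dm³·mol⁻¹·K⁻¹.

Ideal: P_ideal = nRT/V = (2.27)(8.314)(545)/2.17 = 4739.94 kPa
vdW: P = nRT/(V − nb) − a n²/V² = 10285.7/2.11098 − 126.246/4.70890 = 4872.48 − 26.8101 = 4845.67 kPa
Ratio = 4845.67/4739.94 = 1.022

P_vdW / P_ideal ≈ 1.022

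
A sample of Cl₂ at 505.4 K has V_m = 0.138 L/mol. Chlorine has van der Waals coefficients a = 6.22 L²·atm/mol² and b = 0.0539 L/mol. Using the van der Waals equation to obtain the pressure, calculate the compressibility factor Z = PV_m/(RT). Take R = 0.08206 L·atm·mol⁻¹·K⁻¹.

Z ≈ 0.5541

P = RT/(V_m − b) − a/V_m² = (0.08206)(505.4)/(0.138 − 0.0539) − 6.22/(0.138)²
  = 41.473/0.084100 − 326.61 = 493.14 − 326.61 = 166.53 atm
Z = PV_m/(RT) = (166.53)(0.138)/((0.08206)(505.4)) = 22.981/41.473 = 0.5541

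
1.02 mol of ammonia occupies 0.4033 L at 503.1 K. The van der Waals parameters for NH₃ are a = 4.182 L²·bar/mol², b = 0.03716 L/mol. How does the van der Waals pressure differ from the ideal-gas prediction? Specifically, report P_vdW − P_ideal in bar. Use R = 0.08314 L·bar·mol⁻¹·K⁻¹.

Ideal: P_ideal = nRT/V = (1.02)(0.08314)(503.1)/0.4033 = 105.788 bar
vdW: P = nRT/(V − nb) − a n²/V² = 42.6643/0.365397 − 4.35095/0.162651 = 116.761 − 26.7502 = 90.011 bar
ΔP = 90.011 − 105.788 = -15.78 bar

ΔP ≈ -15.78 bar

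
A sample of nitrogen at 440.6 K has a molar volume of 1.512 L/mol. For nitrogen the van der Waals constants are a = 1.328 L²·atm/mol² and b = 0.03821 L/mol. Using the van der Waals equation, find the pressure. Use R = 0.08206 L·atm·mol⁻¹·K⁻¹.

P ≈ 23.95 atm

P = RT/(V_m − b) − a/V_m²
RT/(V_m − b) = (0.08206)(440.6)/(1.512 − 0.03821) = 36.156/1.4738 = 24.533 atm
a/V_m² = 1.328/(1.512)² = 0.58089 atm
P = 24.533 − 0.58089 = 23.95 atm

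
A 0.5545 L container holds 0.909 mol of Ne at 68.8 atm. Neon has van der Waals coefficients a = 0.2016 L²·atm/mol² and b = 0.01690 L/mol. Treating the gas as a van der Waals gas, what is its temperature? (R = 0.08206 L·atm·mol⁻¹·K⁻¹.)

T = (P + a n²/V²)(V − nb)/(nR)
P + a n²/V² = 68.8 + (0.2016)(0.909)²/(0.5545)² = 69.342 atm
V − nb = 0.5545 − (0.909)(0.01690) = 0.53914 L
T = (69.342)(0.53914)/((0.909)(0.08206)) = 501.2 K

T ≈ 501.2 K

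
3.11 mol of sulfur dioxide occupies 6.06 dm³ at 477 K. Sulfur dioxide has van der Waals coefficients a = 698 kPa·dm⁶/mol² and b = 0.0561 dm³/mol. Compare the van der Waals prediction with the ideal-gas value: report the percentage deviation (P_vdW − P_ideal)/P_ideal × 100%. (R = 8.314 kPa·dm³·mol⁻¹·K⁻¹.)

-6.07 %

Ideal: P_ideal = nRT/V = (3.11)(8.314)(477)/6.06 = 2035.24 kPa
vdW: P = nRT/(V − nb) − a n²/V² = 12333.6/5.88553 − 6751.13/36.7236 = 2095.58 − 183.836 = 1911.74 kPa
% deviation = (1911.74 − 2035.24)/2035.24 × 100% = -6.07%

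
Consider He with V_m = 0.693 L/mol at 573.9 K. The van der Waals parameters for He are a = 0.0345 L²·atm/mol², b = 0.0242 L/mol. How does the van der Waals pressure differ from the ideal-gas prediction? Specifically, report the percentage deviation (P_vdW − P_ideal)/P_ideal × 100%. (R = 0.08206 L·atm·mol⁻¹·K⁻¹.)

Ideal: P_ideal = RT/V_m = (0.08206)(573.9)/0.693 = 67.9570 atm
vdW: P = RT/(V_m − b) − a/V_m² = 47.0942/0.668800 − 0.0345/0.480249 = 70.4160 − 0.0718377 = 70.3442 atm
% deviation = (70.3442 − 67.9570)/67.9570 × 100% = 3.51%

3.51 %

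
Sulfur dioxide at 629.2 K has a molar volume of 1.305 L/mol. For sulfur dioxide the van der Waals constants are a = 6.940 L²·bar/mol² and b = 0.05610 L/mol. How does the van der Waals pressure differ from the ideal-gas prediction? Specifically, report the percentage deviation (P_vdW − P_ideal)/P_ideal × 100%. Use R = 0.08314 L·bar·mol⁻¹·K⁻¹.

Ideal: P_ideal = RT/V_m = (0.08314)(629.2)/1.305 = 40.0856 bar
vdW: P = RT/(V_m − b) − a/V_m² = 52.3117/1.24890 − 6.940/1.70303 = 41.8862 − 4.07509 = 37.8111 bar
% deviation = (37.8111 − 40.0856)/40.0856 × 100% = -5.67%

-5.67 %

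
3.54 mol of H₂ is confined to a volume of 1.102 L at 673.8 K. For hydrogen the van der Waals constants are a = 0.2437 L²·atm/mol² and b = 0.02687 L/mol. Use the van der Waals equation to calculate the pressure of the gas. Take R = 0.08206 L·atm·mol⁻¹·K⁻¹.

P ≈ 191.9 atm

P = nRT/(V − nb) − a n²/V²
nRT/(V − nb) = (3.54)(0.08206)(673.8)/(1.102 − 3.54×0.02687) = 195.73/1.0069 = 194.39 atm
a n²/V² = (0.2437)(3.54)²/(1.102)² = 2.5148 atm
P = 194.39 − 2.5148 = 191.9 atm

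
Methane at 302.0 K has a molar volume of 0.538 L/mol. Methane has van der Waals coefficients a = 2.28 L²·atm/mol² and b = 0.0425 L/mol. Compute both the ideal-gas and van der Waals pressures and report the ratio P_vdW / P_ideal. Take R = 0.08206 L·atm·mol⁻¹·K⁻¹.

Ideal: P_ideal = RT/V_m = (0.08206)(302.0)/0.538 = 46.0634 atm
vdW: P = RT/(V_m − b) − a/V_m² = 24.7821/0.495500 − 2.28/0.289444 = 50.0143 − 7.87717 = 42.1371 atm
Ratio = 42.1371/46.0634 = 0.9148

P_vdW / P_ideal ≈ 0.9148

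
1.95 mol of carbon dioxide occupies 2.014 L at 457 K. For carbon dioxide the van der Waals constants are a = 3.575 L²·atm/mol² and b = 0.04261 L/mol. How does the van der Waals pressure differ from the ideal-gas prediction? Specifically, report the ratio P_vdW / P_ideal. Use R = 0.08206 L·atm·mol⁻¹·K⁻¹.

Ideal: P_ideal = nRT/V = (1.95)(0.08206)(457)/2.014 = 36.3097 atm
vdW: P = nRT/(V − nb) − a n²/V² = 73.1278/1.93091 − 13.5939/4.05620 = 37.8722 − 3.35139 = 34.5208 atm
Ratio = 34.5208/36.3097 = 0.9507

P_vdW / P_ideal ≈ 0.9507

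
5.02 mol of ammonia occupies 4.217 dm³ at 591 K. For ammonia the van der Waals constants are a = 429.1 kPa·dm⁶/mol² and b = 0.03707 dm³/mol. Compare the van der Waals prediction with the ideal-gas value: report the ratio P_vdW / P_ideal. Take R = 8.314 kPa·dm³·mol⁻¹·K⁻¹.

Ideal: P_ideal = nRT/V = (5.02)(8.314)(591)/4.217 = 5849.22 kPa
vdW: P = nRT/(V − nb) − a n²/V² = 24666.1/4.03091 − 10813.5/17.7831 = 6119.24 − 608.077 = 5511.16 kPa
Ratio = 5511.16/5849.22 = 0.9422

P_vdW / P_ideal ≈ 0.9422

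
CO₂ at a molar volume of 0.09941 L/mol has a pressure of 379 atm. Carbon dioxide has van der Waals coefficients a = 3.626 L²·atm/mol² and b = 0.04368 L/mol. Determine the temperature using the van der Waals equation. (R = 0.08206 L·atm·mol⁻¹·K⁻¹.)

T = (P + a/V_m²)(V_m − b)/R
P + a/V_m² = 379 + 3.626/(0.09941)² = 745.92 atm
V_m − b = 0.09941 − 0.04368 = 0.055730 L/mol
T = (745.92)(0.055730)/0.08206 = 506.6 K

T ≈ 506.6 K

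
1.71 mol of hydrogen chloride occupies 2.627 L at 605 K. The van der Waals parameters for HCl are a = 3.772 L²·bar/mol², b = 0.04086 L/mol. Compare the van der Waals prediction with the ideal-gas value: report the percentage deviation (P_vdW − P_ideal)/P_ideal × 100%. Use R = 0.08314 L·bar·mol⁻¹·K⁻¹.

-2.15 %

Ideal: P_ideal = nRT/V = (1.71)(0.08314)(605)/2.627 = 32.7417 bar
vdW: P = nRT/(V − nb) − a n²/V² = 86.0125/2.55713 − 11.0297/6.90113 = 33.6363 − 1.59825 = 32.0381 bar
% deviation = (32.0381 − 32.7417)/32.7417 × 100% = -2.15%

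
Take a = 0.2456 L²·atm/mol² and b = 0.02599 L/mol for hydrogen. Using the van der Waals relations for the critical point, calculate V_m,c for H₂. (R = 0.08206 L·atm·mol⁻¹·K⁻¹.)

V_m,c ≈ 0.07797 L/mol

For a van der Waals gas, V_m,c = 3b.
V_m,c = 3×0.02599 = 0.07797 L/mol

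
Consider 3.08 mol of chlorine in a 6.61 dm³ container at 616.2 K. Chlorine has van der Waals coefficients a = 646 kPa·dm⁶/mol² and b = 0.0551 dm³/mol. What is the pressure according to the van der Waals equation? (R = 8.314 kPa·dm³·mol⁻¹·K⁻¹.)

P ≈ 2310 kPa

P = nRT/(V − nb) − a n²/V²
nRT/(V − nb) = (3.08)(8.314)(616.2)/(6.61 − 3.08×0.0551) = 15779/6.4403 = 2450.0 kPa
a n²/V² = (646)(3.08)²/(6.61)² = 140.26 kPa
P = 2450.0 − 140.26 = 2310 kPa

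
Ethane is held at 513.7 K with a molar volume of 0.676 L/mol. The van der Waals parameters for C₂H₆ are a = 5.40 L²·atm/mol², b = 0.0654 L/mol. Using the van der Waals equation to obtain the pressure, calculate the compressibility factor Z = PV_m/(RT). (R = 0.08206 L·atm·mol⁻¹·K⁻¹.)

Z ≈ 0.9176

P = RT/(V_m − b) − a/V_m² = (0.08206)(513.7)/(0.676 − 0.0654) − 5.40/(0.676)²
  = 42.154/0.61060 − 11.817 = 69.037 − 11.817 = 57.220 atm
Z = PV_m/(RT) = (57.220)(0.676)/((0.08206)(513.7)) = 38.681/42.154 = 0.9176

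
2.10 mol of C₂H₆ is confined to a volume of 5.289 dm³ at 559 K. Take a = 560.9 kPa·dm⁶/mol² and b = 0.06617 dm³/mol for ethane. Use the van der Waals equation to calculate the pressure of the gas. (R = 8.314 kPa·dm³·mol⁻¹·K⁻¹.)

P = nRT/(V − nb) − a n²/V²
nRT/(V − nb) = (2.10)(8.314)(559)/(5.289 − 2.10×0.06617) = 9759.8/5.1500 = 1895.1 kPa
a n²/V² = (560.9)(2.10)²/(5.289)² = 88.425 kPa
P = 1895.1 − 88.425 = 1807 kPa

P ≈ 1807 kPa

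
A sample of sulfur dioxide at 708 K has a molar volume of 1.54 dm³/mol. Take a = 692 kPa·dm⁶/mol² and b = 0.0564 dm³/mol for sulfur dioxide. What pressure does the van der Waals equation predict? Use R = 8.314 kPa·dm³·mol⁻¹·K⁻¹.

P ≈ 3676 kPa

P = RT/(V_m − b) − a/V_m²
RT/(V_m − b) = (8.314)(708)/(1.54 − 0.0564) = 5886.3/1.4836 = 3967.6 kPa
a/V_m² = 692/(1.54)² = 291.79 kPa
P = 3967.6 − 291.79 = 3676 kPa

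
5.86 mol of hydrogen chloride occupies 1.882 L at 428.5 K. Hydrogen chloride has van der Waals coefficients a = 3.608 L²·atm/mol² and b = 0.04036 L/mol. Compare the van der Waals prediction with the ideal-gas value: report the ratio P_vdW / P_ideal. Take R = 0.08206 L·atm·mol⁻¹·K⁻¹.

P_vdW / P_ideal ≈ 0.8242

Ideal: P_ideal = nRT/V = (5.86)(0.08206)(428.5)/1.882 = 109.486 atm
vdW: P = nRT/(V − nb) − a n²/V² = 206.053/1.64549 − 123.897/3.54192 = 125.223 − 34.9802 = 90.243 atm
Ratio = 90.243/109.486 = 0.8242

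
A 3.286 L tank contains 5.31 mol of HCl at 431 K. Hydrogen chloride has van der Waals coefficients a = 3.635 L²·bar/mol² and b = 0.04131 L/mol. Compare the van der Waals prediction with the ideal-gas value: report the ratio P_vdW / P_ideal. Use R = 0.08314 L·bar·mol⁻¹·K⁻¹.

Ideal: P_ideal = nRT/V = (5.31)(0.08314)(431)/3.286 = 57.9048 bar
vdW: P = nRT/(V − nb) − a n²/V² = 190.275/3.06664 − 102.493/10.7978 = 62.0467 − 9.49203 = 52.5547 bar
Ratio = 52.5547/57.9048 = 0.9076

P_vdW / P_ideal ≈ 0.9076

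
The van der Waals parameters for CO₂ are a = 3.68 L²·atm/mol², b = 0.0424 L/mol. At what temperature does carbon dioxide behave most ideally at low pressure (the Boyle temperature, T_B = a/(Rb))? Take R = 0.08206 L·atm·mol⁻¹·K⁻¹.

T_B ≈ 1058 K

For a van der Waals gas the second virial coefficient B₂ = b − a/(RT) vanishes at T_B = a/(Rb).
T_B = 3.68/(0.08206×0.0424) = 3.68/0.0034793 = 1058 K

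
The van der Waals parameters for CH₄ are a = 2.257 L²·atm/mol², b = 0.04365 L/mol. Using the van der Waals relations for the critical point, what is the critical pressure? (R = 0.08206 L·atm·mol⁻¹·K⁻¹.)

P_c ≈ 43.87 atm

For a van der Waals gas, P_c = a/(27b²).
P_c = 2.257/(27×(0.04365)²) = 2.257/0.051444 = 43.87 atm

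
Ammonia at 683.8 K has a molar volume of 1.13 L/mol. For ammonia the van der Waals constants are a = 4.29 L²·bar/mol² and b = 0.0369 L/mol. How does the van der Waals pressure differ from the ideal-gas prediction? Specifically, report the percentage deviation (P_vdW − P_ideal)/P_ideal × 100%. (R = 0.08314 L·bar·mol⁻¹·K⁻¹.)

Ideal: P_ideal = RT/V_m = (0.08314)(683.8)/1.13 = 50.3107 bar
vdW: P = RT/(V_m − b) − a/V_m² = 56.8511/1.09310 − 4.29/1.27690 = 52.0091 − 3.35970 = 48.6494 bar
% deviation = (48.6494 − 50.3107)/50.3107 × 100% = -3.30%

-3.30 %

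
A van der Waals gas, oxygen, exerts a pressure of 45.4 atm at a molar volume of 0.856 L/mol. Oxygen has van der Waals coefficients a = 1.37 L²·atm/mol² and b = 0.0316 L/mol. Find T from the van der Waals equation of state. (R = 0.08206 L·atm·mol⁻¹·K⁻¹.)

T ≈ 474.9 K

T = (P + a/V_m²)(V_m − b)/R
P + a/V_m² = 45.4 + 1.37/(0.856)² = 47.270 atm
V_m − b = 0.856 − 0.0316 = 0.82440 L/mol
T = (47.270)(0.82440)/0.08206 = 474.9 K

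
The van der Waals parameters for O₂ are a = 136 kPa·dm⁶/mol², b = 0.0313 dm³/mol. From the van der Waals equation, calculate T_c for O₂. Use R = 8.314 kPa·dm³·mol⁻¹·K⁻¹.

For a van der Waals gas, T_c = 8a/(27Rb).
T_c = 8×136/(27×8.314×0.0313) = 1088.0/7.0262 = 154.8 K

T_c ≈ 154.8 K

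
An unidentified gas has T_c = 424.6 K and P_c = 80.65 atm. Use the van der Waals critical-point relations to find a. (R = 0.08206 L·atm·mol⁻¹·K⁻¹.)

From T_c = 8a/(27Rb) and P_c = a/(27b²): a = 27 R² T_c²/(64 P_c).
a = 27×(0.08206)²×(424.6)²/(64×80.65) = 32778/5161.6 = 6.350 L²·atm/mol²

a ≈ 6.350 L²·atm/mol²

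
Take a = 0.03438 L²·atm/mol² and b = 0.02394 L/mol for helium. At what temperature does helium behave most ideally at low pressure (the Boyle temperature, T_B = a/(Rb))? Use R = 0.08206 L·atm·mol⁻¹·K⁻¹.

For a van der Waals gas the second virial coefficient B₂ = b − a/(RT) vanishes at T_B = a/(Rb).
T_B = 0.03438/(0.08206×0.02394) = 0.03438/0.0019645 = 17.50 K

T_B ≈ 17.50 K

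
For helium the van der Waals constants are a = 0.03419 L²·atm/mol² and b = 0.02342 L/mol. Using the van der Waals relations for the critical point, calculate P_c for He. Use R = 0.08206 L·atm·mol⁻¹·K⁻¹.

For a van der Waals gas, P_c = a/(27b²).
P_c = 0.03419/(27×(0.02342)²) = 0.03419/0.014809 = 2.309 atm

P_c ≈ 2.309 atm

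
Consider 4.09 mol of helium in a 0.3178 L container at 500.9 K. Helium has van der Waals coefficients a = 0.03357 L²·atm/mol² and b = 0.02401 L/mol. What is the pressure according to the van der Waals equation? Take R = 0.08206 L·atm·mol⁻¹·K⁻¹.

P ≈ 760.0 atm

P = nRT/(V − nb) − a n²/V²
nRT/(V − nb) = (4.09)(0.08206)(500.9)/(0.3178 − 4.09×0.02401) = 168.11/0.21960 = 765.53 atm
a n²/V² = (0.03357)(4.09)²/(0.3178)² = 5.5602 atm
P = 765.53 − 5.5602 = 760.0 atm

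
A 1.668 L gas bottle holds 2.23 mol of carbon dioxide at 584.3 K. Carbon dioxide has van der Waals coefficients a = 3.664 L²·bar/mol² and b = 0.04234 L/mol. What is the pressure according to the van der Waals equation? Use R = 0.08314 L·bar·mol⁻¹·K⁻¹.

P = nRT/(V − nb) − a n²/V²
nRT/(V − nb) = (2.23)(0.08314)(584.3)/(1.668 − 2.23×0.04234) = 108.33/1.5736 = 68.842 bar
a n²/V² = (3.664)(2.23)²/(1.668)² = 6.5490 bar
P = 68.842 − 6.5490 = 62.29 bar

P ≈ 62.29 bar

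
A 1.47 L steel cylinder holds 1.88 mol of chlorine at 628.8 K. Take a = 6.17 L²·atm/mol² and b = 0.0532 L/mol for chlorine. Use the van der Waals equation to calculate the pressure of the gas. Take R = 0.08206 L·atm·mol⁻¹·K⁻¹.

P = nRT/(V − nb) − a n²/V²
nRT/(V − nb) = (1.88)(0.08206)(628.8)/(1.47 − 1.88×0.0532) = 97.007/1.3700 = 70.808 atm
a n²/V² = (6.17)(1.88)²/(1.47)² = 10.092 atm
P = 70.808 − 10.092 = 60.72 atm

P ≈ 60.72 atm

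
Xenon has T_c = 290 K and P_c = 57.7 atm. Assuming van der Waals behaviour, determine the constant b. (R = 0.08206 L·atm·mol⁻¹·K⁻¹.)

From T_c = 8a/(27Rb) and P_c = a/(27b²): b = R T_c/(8 P_c).
b = (0.08206)(290)/(8×57.7) = 23.797/461.60 = 0.05155 L/mol

b ≈ 0.05155 L/mol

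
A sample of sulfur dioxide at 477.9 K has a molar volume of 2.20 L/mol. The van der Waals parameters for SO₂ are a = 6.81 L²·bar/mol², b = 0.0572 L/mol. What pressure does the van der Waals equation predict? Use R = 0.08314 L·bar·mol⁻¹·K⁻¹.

P ≈ 17.14 bar

P = RT/(V_m − b) − a/V_m²
RT/(V_m − b) = (0.08314)(477.9)/(2.20 − 0.0572) = 39.733/2.1428 = 18.543 bar
a/V_m² = 6.81/(2.20)² = 1.4070 bar
P = 18.543 − 1.4070 = 17.14 bar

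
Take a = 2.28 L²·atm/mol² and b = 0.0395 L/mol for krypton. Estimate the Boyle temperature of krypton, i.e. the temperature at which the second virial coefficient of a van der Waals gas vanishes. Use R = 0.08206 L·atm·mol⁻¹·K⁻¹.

For a van der Waals gas the second virial coefficient B₂ = b − a/(RT) vanishes at T_B = a/(Rb).
T_B = 2.28/(0.08206×0.0395) = 2.28/0.0032414 = 703.4 K

T_B ≈ 703.4 K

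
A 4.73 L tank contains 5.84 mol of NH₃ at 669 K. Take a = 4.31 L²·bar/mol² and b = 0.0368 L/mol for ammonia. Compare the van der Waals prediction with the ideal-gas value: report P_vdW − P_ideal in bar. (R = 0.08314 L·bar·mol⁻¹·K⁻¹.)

ΔP ≈ -3.301 bar

Ideal: P_ideal = nRT/V = (5.84)(0.08314)(669)/4.73 = 68.6733 bar
vdW: P = nRT/(V − nb) − a n²/V² = 324.825/4.51509 − 146.995/22.3729 = 71.9421 − 6.57023 = 65.3719 bar
ΔP = 65.3719 − 68.6733 = -3.301 bar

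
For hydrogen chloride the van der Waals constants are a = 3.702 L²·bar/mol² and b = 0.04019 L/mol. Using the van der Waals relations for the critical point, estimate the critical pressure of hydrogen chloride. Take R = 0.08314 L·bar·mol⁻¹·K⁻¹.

P_c ≈ 84.89 bar

For a van der Waals gas, P_c = a/(27b²).
P_c = 3.702/(27×(0.04019)²) = 3.702/0.043611 = 84.89 bar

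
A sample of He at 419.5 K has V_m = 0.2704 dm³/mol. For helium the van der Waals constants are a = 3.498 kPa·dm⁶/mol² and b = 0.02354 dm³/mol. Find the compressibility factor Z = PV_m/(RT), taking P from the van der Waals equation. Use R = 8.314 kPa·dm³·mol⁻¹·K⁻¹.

Z ≈ 1.092

P = RT/(V_m − b) − a/V_m² = (8.314)(419.5)/(0.2704 − 0.02354) − 3.498/(0.2704)²
  = 3487.7/0.24686 − 47.842 = 14128 − 47.842 = 14080 kPa
Z = PV_m/(RT) = (14080)(0.2704)/((8.314)(419.5)) = 3807.2/3487.7 = 1.092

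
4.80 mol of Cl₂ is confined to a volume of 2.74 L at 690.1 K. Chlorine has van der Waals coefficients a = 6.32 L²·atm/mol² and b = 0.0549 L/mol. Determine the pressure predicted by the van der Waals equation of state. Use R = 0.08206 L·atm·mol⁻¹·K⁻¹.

P ≈ 90.37 atm

P = nRT/(V − nb) − a n²/V²
nRT/(V − nb) = (4.80)(0.08206)(690.1)/(2.74 − 4.80×0.0549) = 271.82/2.4765 = 109.76 atm
a n²/V² = (6.32)(4.80)²/(2.74)² = 19.395 atm
P = 109.76 − 19.395 = 90.37 atm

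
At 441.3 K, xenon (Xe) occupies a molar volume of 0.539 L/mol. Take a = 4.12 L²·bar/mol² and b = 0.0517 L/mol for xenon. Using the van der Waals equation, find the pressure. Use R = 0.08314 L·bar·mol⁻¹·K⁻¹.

P = RT/(V_m − b) − a/V_m²
RT/(V_m − b) = (0.08314)(441.3)/(0.539 − 0.0517) = 36.690/0.48730 = 75.292 bar
a/V_m² = 4.12/(0.539)² = 14.181 bar
P = 75.292 − 14.181 = 61.11 bar

P ≈ 61.11 bar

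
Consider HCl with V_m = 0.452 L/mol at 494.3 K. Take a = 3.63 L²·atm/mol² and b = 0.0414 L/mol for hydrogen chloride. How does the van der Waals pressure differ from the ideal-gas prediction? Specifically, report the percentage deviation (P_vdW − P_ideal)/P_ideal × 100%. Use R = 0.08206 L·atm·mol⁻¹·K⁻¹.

-9.72 %

Ideal: P_ideal = RT/V_m = (0.08206)(494.3)/0.452 = 89.7395 atm
vdW: P = RT/(V_m − b) − a/V_m² = 40.5623/0.410600 − 3.63/0.204304 = 98.7879 − 17.7676 = 81.0203 atm
% deviation = (81.0203 − 89.7395)/89.7395 × 100% = -9.72%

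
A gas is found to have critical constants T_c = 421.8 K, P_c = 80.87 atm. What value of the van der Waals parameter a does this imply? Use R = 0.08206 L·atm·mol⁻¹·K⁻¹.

From T_c = 8a/(27Rb) and P_c = a/(27b²): a = 27 R² T_c²/(64 P_c).
a = 27×(0.08206)²×(421.8)²/(64×80.87) = 32347/5175.7 = 6.250 L²·atm/mol²

a ≈ 6.250 L²·atm/mol²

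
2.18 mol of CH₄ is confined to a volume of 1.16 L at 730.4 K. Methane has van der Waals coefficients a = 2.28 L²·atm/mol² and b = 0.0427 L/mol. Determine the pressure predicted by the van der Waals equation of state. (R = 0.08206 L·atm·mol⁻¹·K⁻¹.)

P ≈ 114.4 atm

P = nRT/(V − nb) − a n²/V²
nRT/(V − nb) = (2.18)(0.08206)(730.4)/(1.16 − 2.18×0.0427) = 130.66/1.0669 = 122.47 atm
a n²/V² = (2.28)(2.18)²/(1.16)² = 8.0525 atm
P = 122.47 − 8.0525 = 114.4 atm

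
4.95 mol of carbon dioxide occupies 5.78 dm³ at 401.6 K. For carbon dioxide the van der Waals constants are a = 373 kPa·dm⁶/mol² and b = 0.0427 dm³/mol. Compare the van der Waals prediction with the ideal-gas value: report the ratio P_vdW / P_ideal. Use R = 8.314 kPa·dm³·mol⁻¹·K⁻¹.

Ideal: P_ideal = nRT/V = (4.95)(8.314)(401.6)/5.78 = 2859.44 kPa
vdW: P = nRT/(V − nb) − a n²/V² = 16527.6/5.56864 − 9139.43/33.4084 = 2967.98 − 273.567 = 2694.41 kPa
Ratio = 2694.41/2859.44 = 0.9423

P_vdW / P_ideal ≈ 0.9423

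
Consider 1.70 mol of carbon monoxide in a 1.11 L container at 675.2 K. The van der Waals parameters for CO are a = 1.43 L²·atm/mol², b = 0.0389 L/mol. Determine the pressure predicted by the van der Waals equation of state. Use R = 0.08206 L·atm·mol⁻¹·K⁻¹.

P ≈ 86.88 atm

P = nRT/(V − nb) − a n²/V²
nRT/(V − nb) = (1.70)(0.08206)(675.2)/(1.11 − 1.70×0.0389) = 94.192/1.0439 = 90.231 atm
a n²/V² = (1.43)(1.70)²/(1.11)² = 3.3542 atm
P = 90.231 − 3.3542 = 86.88 atm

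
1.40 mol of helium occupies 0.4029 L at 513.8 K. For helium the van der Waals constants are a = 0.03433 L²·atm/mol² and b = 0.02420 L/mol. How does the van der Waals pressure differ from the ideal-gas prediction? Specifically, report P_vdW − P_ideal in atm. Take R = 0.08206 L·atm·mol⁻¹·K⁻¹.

Ideal: P_ideal = nRT/V = (1.40)(0.08206)(513.8)/0.4029 = 146.506 atm
vdW: P = nRT/(V − nb) − a n²/V² = 59.0274/0.369020 − 0.0672868/0.162328 = 159.957 − 0.414511 = 159.542 atm
ΔP = 159.542 − 146.506 = 13.04 atm

ΔP ≈ 13.04 atm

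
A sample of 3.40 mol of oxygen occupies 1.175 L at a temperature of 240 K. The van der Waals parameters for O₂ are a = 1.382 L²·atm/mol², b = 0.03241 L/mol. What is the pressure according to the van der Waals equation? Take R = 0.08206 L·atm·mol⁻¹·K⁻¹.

P ≈ 51.31 atm

P = nRT/(V − nb) − a n²/V²
nRT/(V − nb) = (3.40)(0.08206)(240)/(1.175 − 3.40×0.03241) = 66.961/1.0648 = 62.886 atm
a n²/V² = (1.382)(3.40)²/(1.175)² = 11.572 atm
P = 62.886 − 11.572 = 51.31 atm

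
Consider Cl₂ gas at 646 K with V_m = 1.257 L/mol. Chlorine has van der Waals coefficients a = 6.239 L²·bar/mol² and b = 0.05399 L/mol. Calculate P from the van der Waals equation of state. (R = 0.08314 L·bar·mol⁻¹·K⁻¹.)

P ≈ 40.70 bar

P = RT/(V_m − b) − a/V_m²
RT/(V_m − b) = (0.08314)(646)/(1.257 − 0.05399) = 53.708/1.2030 = 44.645 bar
a/V_m² = 6.239/(1.257)² = 3.9486 bar
P = 44.645 − 3.9486 = 40.70 bar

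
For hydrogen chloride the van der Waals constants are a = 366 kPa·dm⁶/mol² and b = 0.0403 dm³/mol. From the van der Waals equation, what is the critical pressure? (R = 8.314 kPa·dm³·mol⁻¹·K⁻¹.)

P_c ≈ 8347 kPa

For a van der Waals gas, P_c = a/(27b²).
P_c = 366/(27×(0.0403)²) = 366/0.043850 = 8347 kPa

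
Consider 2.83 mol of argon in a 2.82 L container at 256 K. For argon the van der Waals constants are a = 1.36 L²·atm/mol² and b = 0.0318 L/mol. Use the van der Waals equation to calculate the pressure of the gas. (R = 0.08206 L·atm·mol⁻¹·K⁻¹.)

P = nRT/(V − nb) − a n²/V²
nRT/(V − nb) = (2.83)(0.08206)(256)/(2.82 − 2.83×0.0318) = 59.451/2.7300 = 21.777 atm
a n²/V² = (1.36)(2.83)²/(2.82)² = 1.3697 atm
P = 21.777 − 1.3697 = 20.41 atm

P ≈ 20.41 atm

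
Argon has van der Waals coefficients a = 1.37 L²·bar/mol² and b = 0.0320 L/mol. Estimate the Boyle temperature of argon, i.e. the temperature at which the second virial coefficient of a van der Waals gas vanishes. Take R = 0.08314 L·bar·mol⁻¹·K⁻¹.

T_B ≈ 514.9 K

For a van der Waals gas the second virial coefficient B₂ = b − a/(RT) vanishes at T_B = a/(Rb).
T_B = 1.37/(0.08314×0.0320) = 1.37/0.0026605 = 514.9 K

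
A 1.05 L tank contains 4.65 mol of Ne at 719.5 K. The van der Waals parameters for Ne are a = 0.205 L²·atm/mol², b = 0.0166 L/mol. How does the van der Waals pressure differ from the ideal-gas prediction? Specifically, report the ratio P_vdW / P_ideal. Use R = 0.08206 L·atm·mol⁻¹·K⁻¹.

Ideal: P_ideal = nRT/V = (4.65)(0.08206)(719.5)/1.05 = 261.472 atm
vdW: P = nRT/(V − nb) − a n²/V² = 274.546/0.972810 − 4.43261/1.10250 = 282.220 − 4.02051 = 278.199 atm
Ratio = 278.199/261.472 = 1.064

P_vdW / P_ideal ≈ 1.064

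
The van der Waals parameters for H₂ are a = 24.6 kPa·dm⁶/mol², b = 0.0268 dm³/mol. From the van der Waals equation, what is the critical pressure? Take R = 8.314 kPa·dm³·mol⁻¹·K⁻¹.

For a van der Waals gas, P_c = a/(27b²).
P_c = 24.6/(27×(0.0268)²) = 24.6/0.019392 = 1269 kPa

P_c ≈ 1269 kPa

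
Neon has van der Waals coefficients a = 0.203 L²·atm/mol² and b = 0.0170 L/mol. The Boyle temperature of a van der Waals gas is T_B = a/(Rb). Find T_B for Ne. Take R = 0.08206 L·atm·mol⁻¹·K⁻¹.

For a van der Waals gas the second virial coefficient B₂ = b − a/(RT) vanishes at T_B = a/(Rb).
T_B = 0.203/(0.08206×0.0170) = 0.203/0.0013950 = 145.5 K

T_B ≈ 145.5 K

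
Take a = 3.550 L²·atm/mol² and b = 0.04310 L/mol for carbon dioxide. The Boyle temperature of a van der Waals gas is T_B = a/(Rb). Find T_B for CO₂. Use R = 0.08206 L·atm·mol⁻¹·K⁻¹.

For a van der Waals gas the second virial coefficient B₂ = b − a/(RT) vanishes at T_B = a/(Rb).
T_B = 3.550/(0.08206×0.04310) = 3.550/0.0035368 = 1004 K

T_B ≈ 1004 K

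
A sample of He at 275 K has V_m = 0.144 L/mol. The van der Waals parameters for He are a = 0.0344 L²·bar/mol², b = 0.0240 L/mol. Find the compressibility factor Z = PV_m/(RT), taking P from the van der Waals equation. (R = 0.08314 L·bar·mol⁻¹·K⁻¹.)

Z ≈ 1.190

P = RT/(V_m − b) − a/V_m² = (0.08314)(275)/(0.144 − 0.0240) − 0.0344/(0.144)²
  = 22.864/0.12000 − 1.6590 = 190.53 − 1.6590 = 188.87 bar
Z = PV_m/(RT) = (188.87)(0.144)/((0.08314)(275)) = 27.197/22.864 = 1.190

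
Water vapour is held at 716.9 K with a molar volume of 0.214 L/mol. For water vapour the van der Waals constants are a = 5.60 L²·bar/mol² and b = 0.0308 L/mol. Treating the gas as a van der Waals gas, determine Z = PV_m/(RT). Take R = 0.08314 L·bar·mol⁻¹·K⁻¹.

Z ≈ 0.7291

P = RT/(V_m − b) − a/V_m² = (0.08314)(716.9)/(0.214 − 0.0308) − 5.60/(0.214)²
  = 59.603/0.18320 − 122.28 = 325.34 − 122.28 = 203.06 bar
Z = PV_m/(RT) = (203.06)(0.214)/((0.08314)(716.9)) = 43.455/59.603 = 0.7291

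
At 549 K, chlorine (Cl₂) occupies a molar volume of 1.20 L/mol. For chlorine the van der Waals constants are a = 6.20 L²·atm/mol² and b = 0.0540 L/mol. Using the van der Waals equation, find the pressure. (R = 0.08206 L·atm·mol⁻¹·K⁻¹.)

P = RT/(V_m − b) − a/V_m²
RT/(V_m − b) = (0.08206)(549)/(1.20 − 0.0540) = 45.051/1.1460 = 39.312 atm
a/V_m² = 6.20/(1.20)² = 4.3056 atm
P = 39.312 − 4.3056 = 35.01 atm

P ≈ 35.01 atm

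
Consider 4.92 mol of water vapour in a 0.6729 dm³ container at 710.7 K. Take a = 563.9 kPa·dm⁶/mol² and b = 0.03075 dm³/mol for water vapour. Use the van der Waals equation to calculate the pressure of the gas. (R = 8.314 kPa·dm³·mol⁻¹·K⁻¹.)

P ≈ 25587 kPa

P = nRT/(V − nb) − a n²/V²
nRT/(V − nb) = (4.92)(8.314)(710.7)/(0.6729 − 4.92×0.03075) = 29071/0.52161 = 55733 kPa
a n²/V² = (563.9)(4.92)²/(0.6729)² = 30146 kPa
P = 55733 − 30146 = 25587 kPa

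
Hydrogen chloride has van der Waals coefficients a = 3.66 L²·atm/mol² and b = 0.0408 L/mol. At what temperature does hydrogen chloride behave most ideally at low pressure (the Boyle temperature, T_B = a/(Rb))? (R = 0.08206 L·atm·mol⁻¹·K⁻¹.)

T_B ≈ 1093 K

For a van der Waals gas the second virial coefficient B₂ = b − a/(RT) vanishes at T_B = a/(Rb).
T_B = 3.66/(0.08206×0.0408) = 3.66/0.0033480 = 1093 K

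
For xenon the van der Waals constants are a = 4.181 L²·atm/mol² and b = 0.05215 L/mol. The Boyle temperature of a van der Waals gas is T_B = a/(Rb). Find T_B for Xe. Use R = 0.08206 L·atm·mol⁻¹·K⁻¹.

T_B ≈ 977.0 K

For a van der Waals gas the second virial coefficient B₂ = b − a/(RT) vanishes at T_B = a/(Rb).
T_B = 4.181/(0.08206×0.05215) = 4.181/0.0042794 = 977.0 K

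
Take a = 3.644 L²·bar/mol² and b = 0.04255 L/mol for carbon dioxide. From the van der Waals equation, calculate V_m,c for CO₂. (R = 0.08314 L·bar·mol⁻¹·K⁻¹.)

V_m,c ≈ 0.1277 L/mol

For a van der Waals gas, V_m,c = 3b.
V_m,c = 3×0.04255 = 0.1277 L/mol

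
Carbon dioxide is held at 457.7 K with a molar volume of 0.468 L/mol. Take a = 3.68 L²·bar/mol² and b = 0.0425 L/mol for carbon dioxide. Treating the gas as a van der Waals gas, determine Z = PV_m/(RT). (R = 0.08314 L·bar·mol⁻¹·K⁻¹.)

P = RT/(V_m − b) − a/V_m² = (0.08314)(457.7)/(0.468 − 0.0425) − 3.68/(0.468)²
  = 38.053/0.42550 − 16.802 = 89.431 − 16.802 = 72.629 bar
Z = PV_m/(RT) = (72.629)(0.468)/((0.08314)(457.7)) = 33.990/38.053 = 0.8932

Z ≈ 0.8932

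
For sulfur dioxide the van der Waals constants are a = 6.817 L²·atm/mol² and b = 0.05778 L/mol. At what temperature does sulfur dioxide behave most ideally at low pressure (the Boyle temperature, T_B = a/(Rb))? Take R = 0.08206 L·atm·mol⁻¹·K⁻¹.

For a van der Waals gas the second virial coefficient B₂ = b − a/(RT) vanishes at T_B = a/(Rb).
T_B = 6.817/(0.08206×0.05778) = 6.817/0.0047414 = 1438 K

T_B ≈ 1438 K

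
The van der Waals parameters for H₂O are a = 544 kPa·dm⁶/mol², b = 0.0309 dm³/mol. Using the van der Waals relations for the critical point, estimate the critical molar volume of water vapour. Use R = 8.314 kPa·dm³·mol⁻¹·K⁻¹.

For a van der Waals gas, V_m,c = 3b.
V_m,c = 3×0.0309 = 0.09270 dm³/mol

V_m,c ≈ 0.09270 dm³/mol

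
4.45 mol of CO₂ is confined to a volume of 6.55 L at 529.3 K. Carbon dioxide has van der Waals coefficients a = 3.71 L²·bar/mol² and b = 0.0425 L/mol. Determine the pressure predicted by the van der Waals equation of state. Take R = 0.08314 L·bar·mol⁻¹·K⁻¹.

P = nRT/(V − nb) − a n²/V²
nRT/(V − nb) = (4.45)(0.08314)(529.3)/(6.55 − 4.45×0.0425) = 195.83/6.3609 = 30.787 bar
a n²/V² = (3.71)(4.45)²/(6.55)² = 1.7124 bar
P = 30.787 − 1.7124 = 29.07 bar

P ≈ 29.07 bar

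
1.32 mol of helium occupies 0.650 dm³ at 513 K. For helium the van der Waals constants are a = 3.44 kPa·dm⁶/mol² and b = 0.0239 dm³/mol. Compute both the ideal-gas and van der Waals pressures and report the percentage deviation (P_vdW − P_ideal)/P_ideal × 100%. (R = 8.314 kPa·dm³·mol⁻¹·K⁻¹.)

4.94 %

Ideal: P_ideal = nRT/V = (1.32)(8.314)(513)/0.650 = 8661.40 kPa
vdW: P = nRT/(V − nb) − a n²/V² = 5629.91/0.618452 − 5.99386/0.422500 = 9103.23 − 14.1867 = 9089.04 kPa
% deviation = (9089.04 − 8661.40)/8661.40 × 100% = 4.94%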